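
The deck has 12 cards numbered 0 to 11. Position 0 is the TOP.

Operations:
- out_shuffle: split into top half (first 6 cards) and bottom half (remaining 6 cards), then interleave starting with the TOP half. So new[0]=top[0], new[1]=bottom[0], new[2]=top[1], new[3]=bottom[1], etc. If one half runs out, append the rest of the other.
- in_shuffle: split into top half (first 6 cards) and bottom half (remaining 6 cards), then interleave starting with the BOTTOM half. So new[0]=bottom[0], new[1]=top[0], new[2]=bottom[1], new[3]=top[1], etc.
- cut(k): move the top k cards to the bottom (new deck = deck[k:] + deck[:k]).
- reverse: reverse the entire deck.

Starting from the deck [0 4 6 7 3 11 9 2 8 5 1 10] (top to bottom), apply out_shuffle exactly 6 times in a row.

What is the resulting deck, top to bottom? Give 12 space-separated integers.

After op 1 (out_shuffle): [0 9 4 2 6 8 7 5 3 1 11 10]
After op 2 (out_shuffle): [0 7 9 5 4 3 2 1 6 11 8 10]
After op 3 (out_shuffle): [0 2 7 1 9 6 5 11 4 8 3 10]
After op 4 (out_shuffle): [0 5 2 11 7 4 1 8 9 3 6 10]
After op 5 (out_shuffle): [0 1 5 8 2 9 11 3 7 6 4 10]
After op 6 (out_shuffle): [0 11 1 3 5 7 8 6 2 4 9 10]

Answer: 0 11 1 3 5 7 8 6 2 4 9 10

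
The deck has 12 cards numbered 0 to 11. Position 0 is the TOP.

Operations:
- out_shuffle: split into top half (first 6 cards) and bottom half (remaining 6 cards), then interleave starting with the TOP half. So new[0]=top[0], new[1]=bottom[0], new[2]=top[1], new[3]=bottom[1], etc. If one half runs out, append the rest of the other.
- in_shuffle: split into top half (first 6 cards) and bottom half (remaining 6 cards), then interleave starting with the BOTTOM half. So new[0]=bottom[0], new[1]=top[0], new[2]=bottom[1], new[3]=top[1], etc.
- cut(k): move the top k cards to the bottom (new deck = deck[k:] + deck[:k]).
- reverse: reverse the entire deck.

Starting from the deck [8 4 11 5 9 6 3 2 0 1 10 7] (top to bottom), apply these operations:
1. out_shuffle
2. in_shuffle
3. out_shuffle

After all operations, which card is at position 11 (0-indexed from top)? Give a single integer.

After op 1 (out_shuffle): [8 3 4 2 11 0 5 1 9 10 6 7]
After op 2 (in_shuffle): [5 8 1 3 9 4 10 2 6 11 7 0]
After op 3 (out_shuffle): [5 10 8 2 1 6 3 11 9 7 4 0]
Position 11: card 0.

Answer: 0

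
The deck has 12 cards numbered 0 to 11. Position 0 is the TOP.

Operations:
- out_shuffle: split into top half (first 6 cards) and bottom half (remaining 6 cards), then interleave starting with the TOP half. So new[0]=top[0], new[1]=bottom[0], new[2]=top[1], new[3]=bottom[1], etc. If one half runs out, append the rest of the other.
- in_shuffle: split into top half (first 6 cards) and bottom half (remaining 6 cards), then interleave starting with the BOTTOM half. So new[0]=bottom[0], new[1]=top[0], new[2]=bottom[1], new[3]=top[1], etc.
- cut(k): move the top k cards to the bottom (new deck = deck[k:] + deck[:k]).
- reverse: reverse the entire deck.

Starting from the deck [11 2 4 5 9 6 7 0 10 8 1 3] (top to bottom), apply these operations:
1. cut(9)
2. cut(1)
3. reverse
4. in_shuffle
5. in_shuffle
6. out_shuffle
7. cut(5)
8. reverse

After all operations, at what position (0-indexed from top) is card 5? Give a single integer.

Answer: 2

Derivation:
After op 1 (cut(9)): [8 1 3 11 2 4 5 9 6 7 0 10]
After op 2 (cut(1)): [1 3 11 2 4 5 9 6 7 0 10 8]
After op 3 (reverse): [8 10 0 7 6 9 5 4 2 11 3 1]
After op 4 (in_shuffle): [5 8 4 10 2 0 11 7 3 6 1 9]
After op 5 (in_shuffle): [11 5 7 8 3 4 6 10 1 2 9 0]
After op 6 (out_shuffle): [11 6 5 10 7 1 8 2 3 9 4 0]
After op 7 (cut(5)): [1 8 2 3 9 4 0 11 6 5 10 7]
After op 8 (reverse): [7 10 5 6 11 0 4 9 3 2 8 1]
Card 5 is at position 2.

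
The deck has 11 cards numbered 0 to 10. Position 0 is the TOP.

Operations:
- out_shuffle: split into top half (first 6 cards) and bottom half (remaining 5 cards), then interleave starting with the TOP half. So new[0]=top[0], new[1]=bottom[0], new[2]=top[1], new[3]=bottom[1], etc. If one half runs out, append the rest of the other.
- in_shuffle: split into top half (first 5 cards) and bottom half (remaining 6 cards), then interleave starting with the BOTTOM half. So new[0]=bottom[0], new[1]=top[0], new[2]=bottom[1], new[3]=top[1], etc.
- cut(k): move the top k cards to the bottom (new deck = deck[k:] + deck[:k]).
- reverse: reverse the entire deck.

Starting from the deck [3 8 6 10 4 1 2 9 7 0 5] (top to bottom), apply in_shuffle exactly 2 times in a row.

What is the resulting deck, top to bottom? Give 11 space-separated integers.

Answer: 6 1 7 3 10 2 0 8 4 9 5

Derivation:
After op 1 (in_shuffle): [1 3 2 8 9 6 7 10 0 4 5]
After op 2 (in_shuffle): [6 1 7 3 10 2 0 8 4 9 5]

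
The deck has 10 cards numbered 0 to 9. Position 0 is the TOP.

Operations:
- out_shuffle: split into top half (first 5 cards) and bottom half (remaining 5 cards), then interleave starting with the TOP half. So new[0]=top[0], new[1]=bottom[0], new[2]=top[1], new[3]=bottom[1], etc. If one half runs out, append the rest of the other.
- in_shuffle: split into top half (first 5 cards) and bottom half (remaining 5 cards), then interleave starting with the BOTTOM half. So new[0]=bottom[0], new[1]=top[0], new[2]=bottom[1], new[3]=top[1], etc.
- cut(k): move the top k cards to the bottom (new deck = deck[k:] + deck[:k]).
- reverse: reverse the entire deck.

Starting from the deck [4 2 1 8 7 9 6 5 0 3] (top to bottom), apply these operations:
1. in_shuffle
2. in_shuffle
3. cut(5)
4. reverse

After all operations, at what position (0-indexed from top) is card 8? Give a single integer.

Answer: 0

Derivation:
After op 1 (in_shuffle): [9 4 6 2 5 1 0 8 3 7]
After op 2 (in_shuffle): [1 9 0 4 8 6 3 2 7 5]
After op 3 (cut(5)): [6 3 2 7 5 1 9 0 4 8]
After op 4 (reverse): [8 4 0 9 1 5 7 2 3 6]
Card 8 is at position 0.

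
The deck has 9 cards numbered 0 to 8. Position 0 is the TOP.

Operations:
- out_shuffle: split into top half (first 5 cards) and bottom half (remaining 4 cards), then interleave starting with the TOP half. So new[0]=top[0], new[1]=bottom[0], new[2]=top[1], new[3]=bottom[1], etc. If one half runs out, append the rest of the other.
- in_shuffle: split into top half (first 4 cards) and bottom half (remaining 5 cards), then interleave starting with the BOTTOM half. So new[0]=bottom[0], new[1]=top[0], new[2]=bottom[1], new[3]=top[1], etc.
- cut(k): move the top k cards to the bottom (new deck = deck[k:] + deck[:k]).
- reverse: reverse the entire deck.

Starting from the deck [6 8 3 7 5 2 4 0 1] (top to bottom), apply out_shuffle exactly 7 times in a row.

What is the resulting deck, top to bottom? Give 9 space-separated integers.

After op 1 (out_shuffle): [6 2 8 4 3 0 7 1 5]
After op 2 (out_shuffle): [6 0 2 7 8 1 4 5 3]
After op 3 (out_shuffle): [6 1 0 4 2 5 7 3 8]
After op 4 (out_shuffle): [6 5 1 7 0 3 4 8 2]
After op 5 (out_shuffle): [6 3 5 4 1 8 7 2 0]
After op 6 (out_shuffle): [6 8 3 7 5 2 4 0 1]
After op 7 (out_shuffle): [6 2 8 4 3 0 7 1 5]

Answer: 6 2 8 4 3 0 7 1 5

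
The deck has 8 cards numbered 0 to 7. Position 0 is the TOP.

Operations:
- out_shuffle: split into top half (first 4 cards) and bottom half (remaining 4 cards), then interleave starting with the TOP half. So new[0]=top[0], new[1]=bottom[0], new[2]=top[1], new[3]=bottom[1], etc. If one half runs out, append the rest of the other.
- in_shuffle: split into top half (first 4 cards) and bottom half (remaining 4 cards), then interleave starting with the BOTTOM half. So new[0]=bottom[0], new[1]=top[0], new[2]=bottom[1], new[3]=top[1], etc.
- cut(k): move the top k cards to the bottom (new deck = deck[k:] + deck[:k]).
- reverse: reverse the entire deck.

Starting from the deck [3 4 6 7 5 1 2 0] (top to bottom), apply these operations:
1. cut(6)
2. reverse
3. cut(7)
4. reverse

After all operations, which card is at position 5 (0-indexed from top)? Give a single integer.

After op 1 (cut(6)): [2 0 3 4 6 7 5 1]
After op 2 (reverse): [1 5 7 6 4 3 0 2]
After op 3 (cut(7)): [2 1 5 7 6 4 3 0]
After op 4 (reverse): [0 3 4 6 7 5 1 2]
Position 5: card 5.

Answer: 5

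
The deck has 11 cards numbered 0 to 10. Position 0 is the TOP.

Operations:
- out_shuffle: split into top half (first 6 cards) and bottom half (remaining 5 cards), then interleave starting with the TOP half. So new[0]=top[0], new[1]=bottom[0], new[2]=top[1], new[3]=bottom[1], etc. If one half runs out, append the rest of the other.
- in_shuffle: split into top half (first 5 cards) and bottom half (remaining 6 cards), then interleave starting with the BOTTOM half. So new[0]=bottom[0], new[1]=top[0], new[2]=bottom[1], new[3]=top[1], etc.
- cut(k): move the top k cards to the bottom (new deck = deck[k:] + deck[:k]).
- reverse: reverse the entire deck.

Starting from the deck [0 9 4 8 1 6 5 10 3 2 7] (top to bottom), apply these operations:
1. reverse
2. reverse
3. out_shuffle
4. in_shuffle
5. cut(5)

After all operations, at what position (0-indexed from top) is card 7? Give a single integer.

After op 1 (reverse): [7 2 3 10 5 6 1 8 4 9 0]
After op 2 (reverse): [0 9 4 8 1 6 5 10 3 2 7]
After op 3 (out_shuffle): [0 5 9 10 4 3 8 2 1 7 6]
After op 4 (in_shuffle): [3 0 8 5 2 9 1 10 7 4 6]
After op 5 (cut(5)): [9 1 10 7 4 6 3 0 8 5 2]
Card 7 is at position 3.

Answer: 3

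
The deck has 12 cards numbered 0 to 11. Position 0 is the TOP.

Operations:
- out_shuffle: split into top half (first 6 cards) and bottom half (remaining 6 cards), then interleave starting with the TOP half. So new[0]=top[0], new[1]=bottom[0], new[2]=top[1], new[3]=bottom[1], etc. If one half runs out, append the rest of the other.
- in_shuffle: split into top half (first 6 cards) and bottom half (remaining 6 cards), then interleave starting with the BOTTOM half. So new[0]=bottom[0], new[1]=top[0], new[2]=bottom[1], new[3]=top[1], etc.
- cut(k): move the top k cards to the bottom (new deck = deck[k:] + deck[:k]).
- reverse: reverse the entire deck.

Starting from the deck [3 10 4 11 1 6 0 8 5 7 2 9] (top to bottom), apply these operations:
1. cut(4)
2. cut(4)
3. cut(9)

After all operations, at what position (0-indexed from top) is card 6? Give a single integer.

Answer: 0

Derivation:
After op 1 (cut(4)): [1 6 0 8 5 7 2 9 3 10 4 11]
After op 2 (cut(4)): [5 7 2 9 3 10 4 11 1 6 0 8]
After op 3 (cut(9)): [6 0 8 5 7 2 9 3 10 4 11 1]
Card 6 is at position 0.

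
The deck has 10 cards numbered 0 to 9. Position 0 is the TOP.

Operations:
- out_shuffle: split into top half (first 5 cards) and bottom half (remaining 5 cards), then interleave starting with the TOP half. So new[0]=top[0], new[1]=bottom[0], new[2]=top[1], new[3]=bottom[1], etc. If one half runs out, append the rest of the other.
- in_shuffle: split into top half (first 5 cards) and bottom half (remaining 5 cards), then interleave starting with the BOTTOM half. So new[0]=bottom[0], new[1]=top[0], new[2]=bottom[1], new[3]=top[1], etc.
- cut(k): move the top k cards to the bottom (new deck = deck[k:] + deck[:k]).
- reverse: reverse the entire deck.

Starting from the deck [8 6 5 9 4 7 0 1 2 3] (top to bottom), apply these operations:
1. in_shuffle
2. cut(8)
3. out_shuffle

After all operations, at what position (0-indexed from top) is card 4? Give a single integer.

After op 1 (in_shuffle): [7 8 0 6 1 5 2 9 3 4]
After op 2 (cut(8)): [3 4 7 8 0 6 1 5 2 9]
After op 3 (out_shuffle): [3 6 4 1 7 5 8 2 0 9]
Card 4 is at position 2.

Answer: 2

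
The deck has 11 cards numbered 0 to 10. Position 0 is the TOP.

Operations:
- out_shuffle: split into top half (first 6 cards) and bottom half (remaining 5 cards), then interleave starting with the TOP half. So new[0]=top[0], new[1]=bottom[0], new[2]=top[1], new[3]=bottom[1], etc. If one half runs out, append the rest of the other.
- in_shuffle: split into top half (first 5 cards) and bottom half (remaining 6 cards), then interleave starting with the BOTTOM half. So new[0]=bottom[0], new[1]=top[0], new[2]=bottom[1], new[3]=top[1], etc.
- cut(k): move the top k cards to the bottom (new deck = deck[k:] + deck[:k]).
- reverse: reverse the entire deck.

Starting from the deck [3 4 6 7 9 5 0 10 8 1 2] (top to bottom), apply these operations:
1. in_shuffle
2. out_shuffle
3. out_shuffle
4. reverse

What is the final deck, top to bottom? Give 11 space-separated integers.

After op 1 (in_shuffle): [5 3 0 4 10 6 8 7 1 9 2]
After op 2 (out_shuffle): [5 8 3 7 0 1 4 9 10 2 6]
After op 3 (out_shuffle): [5 4 8 9 3 10 7 2 0 6 1]
After op 4 (reverse): [1 6 0 2 7 10 3 9 8 4 5]

Answer: 1 6 0 2 7 10 3 9 8 4 5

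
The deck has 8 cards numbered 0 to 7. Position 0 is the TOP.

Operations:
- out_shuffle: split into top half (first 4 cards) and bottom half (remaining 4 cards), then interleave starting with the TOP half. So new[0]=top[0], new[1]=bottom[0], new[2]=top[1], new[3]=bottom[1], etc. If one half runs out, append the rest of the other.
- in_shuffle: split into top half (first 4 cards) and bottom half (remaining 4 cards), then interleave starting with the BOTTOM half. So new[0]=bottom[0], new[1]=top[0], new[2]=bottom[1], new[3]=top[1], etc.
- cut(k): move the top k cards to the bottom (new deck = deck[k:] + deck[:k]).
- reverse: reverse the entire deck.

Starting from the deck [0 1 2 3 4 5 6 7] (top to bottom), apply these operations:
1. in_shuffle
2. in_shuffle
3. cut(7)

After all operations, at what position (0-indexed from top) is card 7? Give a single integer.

After op 1 (in_shuffle): [4 0 5 1 6 2 7 3]
After op 2 (in_shuffle): [6 4 2 0 7 5 3 1]
After op 3 (cut(7)): [1 6 4 2 0 7 5 3]
Card 7 is at position 5.

Answer: 5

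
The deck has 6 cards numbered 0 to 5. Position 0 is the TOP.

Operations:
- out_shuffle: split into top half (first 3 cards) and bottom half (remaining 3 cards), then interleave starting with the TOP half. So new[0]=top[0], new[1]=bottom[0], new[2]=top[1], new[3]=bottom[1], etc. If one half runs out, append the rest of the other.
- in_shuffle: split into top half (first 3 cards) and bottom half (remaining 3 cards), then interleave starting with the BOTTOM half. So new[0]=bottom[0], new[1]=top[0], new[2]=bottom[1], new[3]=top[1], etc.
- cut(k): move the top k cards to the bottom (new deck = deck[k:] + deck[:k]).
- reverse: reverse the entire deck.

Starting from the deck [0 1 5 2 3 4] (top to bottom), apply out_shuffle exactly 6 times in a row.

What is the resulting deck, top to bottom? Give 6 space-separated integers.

Answer: 0 3 2 5 1 4

Derivation:
After op 1 (out_shuffle): [0 2 1 3 5 4]
After op 2 (out_shuffle): [0 3 2 5 1 4]
After op 3 (out_shuffle): [0 5 3 1 2 4]
After op 4 (out_shuffle): [0 1 5 2 3 4]
After op 5 (out_shuffle): [0 2 1 3 5 4]
After op 6 (out_shuffle): [0 3 2 5 1 4]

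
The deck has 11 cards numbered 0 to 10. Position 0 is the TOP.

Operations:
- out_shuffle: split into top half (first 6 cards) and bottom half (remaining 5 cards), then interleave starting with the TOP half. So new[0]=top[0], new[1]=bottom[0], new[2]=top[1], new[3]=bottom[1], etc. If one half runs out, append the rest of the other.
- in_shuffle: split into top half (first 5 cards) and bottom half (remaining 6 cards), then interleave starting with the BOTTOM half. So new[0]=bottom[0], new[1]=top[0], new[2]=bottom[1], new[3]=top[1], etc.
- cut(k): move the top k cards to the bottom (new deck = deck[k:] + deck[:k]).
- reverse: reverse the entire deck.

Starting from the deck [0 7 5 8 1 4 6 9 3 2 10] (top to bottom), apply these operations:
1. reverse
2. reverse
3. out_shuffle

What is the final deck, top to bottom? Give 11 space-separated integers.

After op 1 (reverse): [10 2 3 9 6 4 1 8 5 7 0]
After op 2 (reverse): [0 7 5 8 1 4 6 9 3 2 10]
After op 3 (out_shuffle): [0 6 7 9 5 3 8 2 1 10 4]

Answer: 0 6 7 9 5 3 8 2 1 10 4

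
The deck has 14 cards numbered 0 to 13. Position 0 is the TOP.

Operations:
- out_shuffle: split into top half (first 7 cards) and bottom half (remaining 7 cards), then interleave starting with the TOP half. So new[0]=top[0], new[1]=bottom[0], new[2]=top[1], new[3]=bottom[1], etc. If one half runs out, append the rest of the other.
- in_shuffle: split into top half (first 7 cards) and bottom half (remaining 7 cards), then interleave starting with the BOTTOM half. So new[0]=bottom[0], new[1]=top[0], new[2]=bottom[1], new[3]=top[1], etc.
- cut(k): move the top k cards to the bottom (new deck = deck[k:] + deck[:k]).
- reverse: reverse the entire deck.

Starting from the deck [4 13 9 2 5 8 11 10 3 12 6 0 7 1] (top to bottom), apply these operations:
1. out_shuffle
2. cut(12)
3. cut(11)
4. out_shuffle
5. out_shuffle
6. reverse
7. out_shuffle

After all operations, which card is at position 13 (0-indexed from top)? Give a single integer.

Answer: 0

Derivation:
After op 1 (out_shuffle): [4 10 13 3 9 12 2 6 5 0 8 7 11 1]
After op 2 (cut(12)): [11 1 4 10 13 3 9 12 2 6 5 0 8 7]
After op 3 (cut(11)): [0 8 7 11 1 4 10 13 3 9 12 2 6 5]
After op 4 (out_shuffle): [0 13 8 3 7 9 11 12 1 2 4 6 10 5]
After op 5 (out_shuffle): [0 12 13 1 8 2 3 4 7 6 9 10 11 5]
After op 6 (reverse): [5 11 10 9 6 7 4 3 2 8 1 13 12 0]
After op 7 (out_shuffle): [5 3 11 2 10 8 9 1 6 13 7 12 4 0]
Position 13: card 0.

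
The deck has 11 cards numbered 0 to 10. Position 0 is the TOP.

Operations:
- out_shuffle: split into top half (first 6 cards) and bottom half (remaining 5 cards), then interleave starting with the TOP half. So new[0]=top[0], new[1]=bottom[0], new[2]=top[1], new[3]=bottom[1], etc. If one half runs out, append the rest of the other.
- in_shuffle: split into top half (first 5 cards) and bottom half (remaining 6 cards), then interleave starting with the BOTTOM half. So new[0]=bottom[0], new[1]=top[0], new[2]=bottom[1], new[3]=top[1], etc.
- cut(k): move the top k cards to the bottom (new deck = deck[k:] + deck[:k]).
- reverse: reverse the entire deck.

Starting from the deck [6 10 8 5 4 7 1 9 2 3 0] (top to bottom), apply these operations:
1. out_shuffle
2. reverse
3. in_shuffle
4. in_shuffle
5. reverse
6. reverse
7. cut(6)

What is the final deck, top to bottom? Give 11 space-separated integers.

Answer: 1 0 5 9 6 4 2 10 7 3 8

Derivation:
After op 1 (out_shuffle): [6 1 10 9 8 2 5 3 4 0 7]
After op 2 (reverse): [7 0 4 3 5 2 8 9 10 1 6]
After op 3 (in_shuffle): [2 7 8 0 9 4 10 3 1 5 6]
After op 4 (in_shuffle): [4 2 10 7 3 8 1 0 5 9 6]
After op 5 (reverse): [6 9 5 0 1 8 3 7 10 2 4]
After op 6 (reverse): [4 2 10 7 3 8 1 0 5 9 6]
After op 7 (cut(6)): [1 0 5 9 6 4 2 10 7 3 8]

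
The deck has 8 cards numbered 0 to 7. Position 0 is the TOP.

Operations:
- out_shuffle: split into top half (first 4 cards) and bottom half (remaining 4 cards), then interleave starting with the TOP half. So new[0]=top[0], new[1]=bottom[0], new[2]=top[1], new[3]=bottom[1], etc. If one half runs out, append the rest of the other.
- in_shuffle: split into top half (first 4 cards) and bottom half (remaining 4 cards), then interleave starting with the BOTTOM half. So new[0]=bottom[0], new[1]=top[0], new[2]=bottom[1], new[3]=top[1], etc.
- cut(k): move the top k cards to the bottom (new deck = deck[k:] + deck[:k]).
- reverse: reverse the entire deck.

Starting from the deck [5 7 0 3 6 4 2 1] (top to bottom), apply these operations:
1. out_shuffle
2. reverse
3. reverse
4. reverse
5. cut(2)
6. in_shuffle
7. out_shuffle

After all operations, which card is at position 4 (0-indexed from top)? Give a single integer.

After op 1 (out_shuffle): [5 6 7 4 0 2 3 1]
After op 2 (reverse): [1 3 2 0 4 7 6 5]
After op 3 (reverse): [5 6 7 4 0 2 3 1]
After op 4 (reverse): [1 3 2 0 4 7 6 5]
After op 5 (cut(2)): [2 0 4 7 6 5 1 3]
After op 6 (in_shuffle): [6 2 5 0 1 4 3 7]
After op 7 (out_shuffle): [6 1 2 4 5 3 0 7]
Position 4: card 5.

Answer: 5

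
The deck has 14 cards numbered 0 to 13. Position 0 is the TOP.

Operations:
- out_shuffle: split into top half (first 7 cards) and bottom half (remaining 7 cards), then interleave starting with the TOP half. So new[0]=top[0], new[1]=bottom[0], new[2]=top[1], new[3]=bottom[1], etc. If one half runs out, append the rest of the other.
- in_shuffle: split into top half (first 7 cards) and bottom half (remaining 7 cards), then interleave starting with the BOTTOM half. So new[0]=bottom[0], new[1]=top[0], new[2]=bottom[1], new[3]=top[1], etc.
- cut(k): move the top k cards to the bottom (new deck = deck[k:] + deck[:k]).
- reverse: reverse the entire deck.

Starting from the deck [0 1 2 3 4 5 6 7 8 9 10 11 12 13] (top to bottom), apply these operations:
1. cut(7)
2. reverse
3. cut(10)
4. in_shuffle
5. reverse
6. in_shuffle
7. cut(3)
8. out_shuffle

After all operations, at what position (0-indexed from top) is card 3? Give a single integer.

After op 1 (cut(7)): [7 8 9 10 11 12 13 0 1 2 3 4 5 6]
After op 2 (reverse): [6 5 4 3 2 1 0 13 12 11 10 9 8 7]
After op 3 (cut(10)): [10 9 8 7 6 5 4 3 2 1 0 13 12 11]
After op 4 (in_shuffle): [3 10 2 9 1 8 0 7 13 6 12 5 11 4]
After op 5 (reverse): [4 11 5 12 6 13 7 0 8 1 9 2 10 3]
After op 6 (in_shuffle): [0 4 8 11 1 5 9 12 2 6 10 13 3 7]
After op 7 (cut(3)): [11 1 5 9 12 2 6 10 13 3 7 0 4 8]
After op 8 (out_shuffle): [11 10 1 13 5 3 9 7 12 0 2 4 6 8]
Card 3 is at position 5.

Answer: 5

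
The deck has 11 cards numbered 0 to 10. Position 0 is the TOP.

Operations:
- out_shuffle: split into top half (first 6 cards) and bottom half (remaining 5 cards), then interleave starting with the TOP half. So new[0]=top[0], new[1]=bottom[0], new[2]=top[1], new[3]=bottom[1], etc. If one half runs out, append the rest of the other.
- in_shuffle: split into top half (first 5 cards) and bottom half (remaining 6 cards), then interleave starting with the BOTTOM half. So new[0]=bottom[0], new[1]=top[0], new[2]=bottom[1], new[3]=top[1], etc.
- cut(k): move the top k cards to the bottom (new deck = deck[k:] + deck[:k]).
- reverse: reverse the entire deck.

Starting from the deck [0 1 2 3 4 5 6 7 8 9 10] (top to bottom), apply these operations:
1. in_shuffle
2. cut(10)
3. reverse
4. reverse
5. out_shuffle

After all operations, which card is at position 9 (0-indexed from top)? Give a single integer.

After op 1 (in_shuffle): [5 0 6 1 7 2 8 3 9 4 10]
After op 2 (cut(10)): [10 5 0 6 1 7 2 8 3 9 4]
After op 3 (reverse): [4 9 3 8 2 7 1 6 0 5 10]
After op 4 (reverse): [10 5 0 6 1 7 2 8 3 9 4]
After op 5 (out_shuffle): [10 2 5 8 0 3 6 9 1 4 7]
Position 9: card 4.

Answer: 4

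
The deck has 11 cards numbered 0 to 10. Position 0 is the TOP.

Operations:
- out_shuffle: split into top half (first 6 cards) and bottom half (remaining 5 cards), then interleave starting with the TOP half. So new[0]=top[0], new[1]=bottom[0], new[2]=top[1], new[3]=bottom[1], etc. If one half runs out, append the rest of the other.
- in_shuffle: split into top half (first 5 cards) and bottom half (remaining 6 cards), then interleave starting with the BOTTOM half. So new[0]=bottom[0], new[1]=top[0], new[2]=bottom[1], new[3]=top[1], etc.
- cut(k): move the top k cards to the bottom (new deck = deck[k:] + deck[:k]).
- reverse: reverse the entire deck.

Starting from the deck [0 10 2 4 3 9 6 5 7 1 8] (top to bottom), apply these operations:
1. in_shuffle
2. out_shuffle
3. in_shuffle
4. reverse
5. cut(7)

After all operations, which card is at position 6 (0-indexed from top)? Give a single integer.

Answer: 8

Derivation:
After op 1 (in_shuffle): [9 0 6 10 5 2 7 4 1 3 8]
After op 2 (out_shuffle): [9 7 0 4 6 1 10 3 5 8 2]
After op 3 (in_shuffle): [1 9 10 7 3 0 5 4 8 6 2]
After op 4 (reverse): [2 6 8 4 5 0 3 7 10 9 1]
After op 5 (cut(7)): [7 10 9 1 2 6 8 4 5 0 3]
Position 6: card 8.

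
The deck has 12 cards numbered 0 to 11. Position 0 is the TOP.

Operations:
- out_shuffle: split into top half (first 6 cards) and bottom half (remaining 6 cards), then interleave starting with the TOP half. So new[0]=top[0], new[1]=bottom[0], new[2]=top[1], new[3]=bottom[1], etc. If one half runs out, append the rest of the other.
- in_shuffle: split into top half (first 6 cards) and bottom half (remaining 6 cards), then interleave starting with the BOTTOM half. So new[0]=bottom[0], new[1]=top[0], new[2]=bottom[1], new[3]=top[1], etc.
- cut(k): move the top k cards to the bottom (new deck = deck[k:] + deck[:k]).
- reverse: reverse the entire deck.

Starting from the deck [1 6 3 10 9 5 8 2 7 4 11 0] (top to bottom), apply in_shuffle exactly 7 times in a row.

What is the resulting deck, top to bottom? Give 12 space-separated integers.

After op 1 (in_shuffle): [8 1 2 6 7 3 4 10 11 9 0 5]
After op 2 (in_shuffle): [4 8 10 1 11 2 9 6 0 7 5 3]
After op 3 (in_shuffle): [9 4 6 8 0 10 7 1 5 11 3 2]
After op 4 (in_shuffle): [7 9 1 4 5 6 11 8 3 0 2 10]
After op 5 (in_shuffle): [11 7 8 9 3 1 0 4 2 5 10 6]
After op 6 (in_shuffle): [0 11 4 7 2 8 5 9 10 3 6 1]
After op 7 (in_shuffle): [5 0 9 11 10 4 3 7 6 2 1 8]

Answer: 5 0 9 11 10 4 3 7 6 2 1 8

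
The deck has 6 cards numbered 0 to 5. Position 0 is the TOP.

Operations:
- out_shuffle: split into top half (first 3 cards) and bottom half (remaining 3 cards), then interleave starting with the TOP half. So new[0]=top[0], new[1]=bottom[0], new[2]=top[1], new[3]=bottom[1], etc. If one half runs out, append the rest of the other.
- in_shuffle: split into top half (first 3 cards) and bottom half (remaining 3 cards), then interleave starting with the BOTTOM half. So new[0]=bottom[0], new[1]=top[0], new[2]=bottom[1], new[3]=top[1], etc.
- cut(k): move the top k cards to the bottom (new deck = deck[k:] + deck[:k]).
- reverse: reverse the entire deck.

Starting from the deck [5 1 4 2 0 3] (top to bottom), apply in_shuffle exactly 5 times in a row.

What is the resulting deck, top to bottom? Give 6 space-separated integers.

After op 1 (in_shuffle): [2 5 0 1 3 4]
After op 2 (in_shuffle): [1 2 3 5 4 0]
After op 3 (in_shuffle): [5 1 4 2 0 3]
After op 4 (in_shuffle): [2 5 0 1 3 4]
After op 5 (in_shuffle): [1 2 3 5 4 0]

Answer: 1 2 3 5 4 0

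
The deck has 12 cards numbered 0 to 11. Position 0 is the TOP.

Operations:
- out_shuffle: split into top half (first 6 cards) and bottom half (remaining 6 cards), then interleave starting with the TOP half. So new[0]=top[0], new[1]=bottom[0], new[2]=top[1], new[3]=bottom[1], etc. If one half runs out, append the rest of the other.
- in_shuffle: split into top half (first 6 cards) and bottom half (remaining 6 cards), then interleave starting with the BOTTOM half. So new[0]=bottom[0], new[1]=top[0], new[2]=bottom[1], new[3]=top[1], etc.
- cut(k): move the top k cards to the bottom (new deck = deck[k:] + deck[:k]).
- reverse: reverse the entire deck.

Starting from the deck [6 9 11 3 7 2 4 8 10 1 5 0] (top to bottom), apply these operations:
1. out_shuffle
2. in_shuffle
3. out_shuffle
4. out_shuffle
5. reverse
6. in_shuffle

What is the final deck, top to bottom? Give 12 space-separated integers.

After op 1 (out_shuffle): [6 4 9 8 11 10 3 1 7 5 2 0]
After op 2 (in_shuffle): [3 6 1 4 7 9 5 8 2 11 0 10]
After op 3 (out_shuffle): [3 5 6 8 1 2 4 11 7 0 9 10]
After op 4 (out_shuffle): [3 4 5 11 6 7 8 0 1 9 2 10]
After op 5 (reverse): [10 2 9 1 0 8 7 6 11 5 4 3]
After op 6 (in_shuffle): [7 10 6 2 11 9 5 1 4 0 3 8]

Answer: 7 10 6 2 11 9 5 1 4 0 3 8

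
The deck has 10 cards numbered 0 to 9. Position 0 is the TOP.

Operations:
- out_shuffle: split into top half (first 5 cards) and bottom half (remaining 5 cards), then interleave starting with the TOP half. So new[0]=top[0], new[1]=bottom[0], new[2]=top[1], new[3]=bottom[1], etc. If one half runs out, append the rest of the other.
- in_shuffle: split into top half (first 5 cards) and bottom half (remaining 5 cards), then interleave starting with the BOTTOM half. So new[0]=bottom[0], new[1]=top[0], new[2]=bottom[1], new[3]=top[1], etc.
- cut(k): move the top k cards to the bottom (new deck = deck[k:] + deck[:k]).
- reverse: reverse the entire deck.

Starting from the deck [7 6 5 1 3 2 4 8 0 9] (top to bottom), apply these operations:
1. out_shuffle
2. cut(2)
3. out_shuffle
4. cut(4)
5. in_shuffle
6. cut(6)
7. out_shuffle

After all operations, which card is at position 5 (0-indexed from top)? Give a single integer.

Answer: 9

Derivation:
After op 1 (out_shuffle): [7 2 6 4 5 8 1 0 3 9]
After op 2 (cut(2)): [6 4 5 8 1 0 3 9 7 2]
After op 3 (out_shuffle): [6 0 4 3 5 9 8 7 1 2]
After op 4 (cut(4)): [5 9 8 7 1 2 6 0 4 3]
After op 5 (in_shuffle): [2 5 6 9 0 8 4 7 3 1]
After op 6 (cut(6)): [4 7 3 1 2 5 6 9 0 8]
After op 7 (out_shuffle): [4 5 7 6 3 9 1 0 2 8]
Position 5: card 9.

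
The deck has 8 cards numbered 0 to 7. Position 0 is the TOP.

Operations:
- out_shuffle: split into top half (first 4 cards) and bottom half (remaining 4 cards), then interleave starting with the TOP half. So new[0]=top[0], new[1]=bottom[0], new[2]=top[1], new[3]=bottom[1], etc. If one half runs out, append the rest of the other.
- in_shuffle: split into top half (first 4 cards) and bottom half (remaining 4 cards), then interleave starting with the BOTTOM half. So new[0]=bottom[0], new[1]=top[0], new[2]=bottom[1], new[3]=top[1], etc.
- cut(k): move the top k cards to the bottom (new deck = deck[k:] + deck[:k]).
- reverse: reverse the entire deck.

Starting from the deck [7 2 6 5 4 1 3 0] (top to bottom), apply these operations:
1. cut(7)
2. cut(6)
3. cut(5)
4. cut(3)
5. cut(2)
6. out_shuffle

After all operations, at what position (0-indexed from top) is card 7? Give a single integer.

After op 1 (cut(7)): [0 7 2 6 5 4 1 3]
After op 2 (cut(6)): [1 3 0 7 2 6 5 4]
After op 3 (cut(5)): [6 5 4 1 3 0 7 2]
After op 4 (cut(3)): [1 3 0 7 2 6 5 4]
After op 5 (cut(2)): [0 7 2 6 5 4 1 3]
After op 6 (out_shuffle): [0 5 7 4 2 1 6 3]
Card 7 is at position 2.

Answer: 2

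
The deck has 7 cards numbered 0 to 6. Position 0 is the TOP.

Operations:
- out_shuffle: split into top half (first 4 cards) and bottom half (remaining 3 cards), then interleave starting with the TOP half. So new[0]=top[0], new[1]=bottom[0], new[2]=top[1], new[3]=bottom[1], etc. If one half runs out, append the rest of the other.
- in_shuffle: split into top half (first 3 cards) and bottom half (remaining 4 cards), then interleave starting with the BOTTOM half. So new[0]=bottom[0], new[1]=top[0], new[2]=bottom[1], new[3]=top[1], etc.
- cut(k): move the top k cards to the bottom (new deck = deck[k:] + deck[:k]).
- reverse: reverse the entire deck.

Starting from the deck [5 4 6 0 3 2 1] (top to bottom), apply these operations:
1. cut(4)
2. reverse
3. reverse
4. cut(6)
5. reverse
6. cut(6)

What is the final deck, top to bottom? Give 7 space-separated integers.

After op 1 (cut(4)): [3 2 1 5 4 6 0]
After op 2 (reverse): [0 6 4 5 1 2 3]
After op 3 (reverse): [3 2 1 5 4 6 0]
After op 4 (cut(6)): [0 3 2 1 5 4 6]
After op 5 (reverse): [6 4 5 1 2 3 0]
After op 6 (cut(6)): [0 6 4 5 1 2 3]

Answer: 0 6 4 5 1 2 3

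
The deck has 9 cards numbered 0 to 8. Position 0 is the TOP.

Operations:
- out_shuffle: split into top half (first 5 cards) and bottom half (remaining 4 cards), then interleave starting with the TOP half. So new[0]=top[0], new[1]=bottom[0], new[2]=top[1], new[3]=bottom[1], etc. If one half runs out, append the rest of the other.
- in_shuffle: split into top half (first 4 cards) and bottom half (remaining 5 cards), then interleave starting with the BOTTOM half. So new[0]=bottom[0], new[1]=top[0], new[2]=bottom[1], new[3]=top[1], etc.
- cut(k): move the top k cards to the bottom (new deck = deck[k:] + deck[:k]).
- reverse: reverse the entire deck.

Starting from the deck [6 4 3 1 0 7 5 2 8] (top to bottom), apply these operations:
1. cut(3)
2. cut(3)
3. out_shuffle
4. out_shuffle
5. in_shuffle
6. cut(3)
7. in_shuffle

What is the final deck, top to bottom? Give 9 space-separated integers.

Answer: 6 0 8 1 2 3 5 4 7

Derivation:
After op 1 (cut(3)): [1 0 7 5 2 8 6 4 3]
After op 2 (cut(3)): [5 2 8 6 4 3 1 0 7]
After op 3 (out_shuffle): [5 3 2 1 8 0 6 7 4]
After op 4 (out_shuffle): [5 0 3 6 2 7 1 4 8]
After op 5 (in_shuffle): [2 5 7 0 1 3 4 6 8]
After op 6 (cut(3)): [0 1 3 4 6 8 2 5 7]
After op 7 (in_shuffle): [6 0 8 1 2 3 5 4 7]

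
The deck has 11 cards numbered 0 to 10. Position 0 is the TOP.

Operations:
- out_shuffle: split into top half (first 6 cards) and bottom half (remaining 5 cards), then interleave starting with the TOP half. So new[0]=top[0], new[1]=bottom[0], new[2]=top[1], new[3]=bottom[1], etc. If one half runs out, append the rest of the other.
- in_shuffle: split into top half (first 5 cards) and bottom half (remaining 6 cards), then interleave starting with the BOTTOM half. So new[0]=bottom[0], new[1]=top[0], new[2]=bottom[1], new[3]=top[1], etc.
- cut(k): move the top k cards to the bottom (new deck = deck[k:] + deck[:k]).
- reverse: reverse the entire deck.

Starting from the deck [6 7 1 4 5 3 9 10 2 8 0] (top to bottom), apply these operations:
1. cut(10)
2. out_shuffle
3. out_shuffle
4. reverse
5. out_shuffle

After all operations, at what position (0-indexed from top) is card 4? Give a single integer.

Answer: 10

Derivation:
After op 1 (cut(10)): [0 6 7 1 4 5 3 9 10 2 8]
After op 2 (out_shuffle): [0 3 6 9 7 10 1 2 4 8 5]
After op 3 (out_shuffle): [0 1 3 2 6 4 9 8 7 5 10]
After op 4 (reverse): [10 5 7 8 9 4 6 2 3 1 0]
After op 5 (out_shuffle): [10 6 5 2 7 3 8 1 9 0 4]
Card 4 is at position 10.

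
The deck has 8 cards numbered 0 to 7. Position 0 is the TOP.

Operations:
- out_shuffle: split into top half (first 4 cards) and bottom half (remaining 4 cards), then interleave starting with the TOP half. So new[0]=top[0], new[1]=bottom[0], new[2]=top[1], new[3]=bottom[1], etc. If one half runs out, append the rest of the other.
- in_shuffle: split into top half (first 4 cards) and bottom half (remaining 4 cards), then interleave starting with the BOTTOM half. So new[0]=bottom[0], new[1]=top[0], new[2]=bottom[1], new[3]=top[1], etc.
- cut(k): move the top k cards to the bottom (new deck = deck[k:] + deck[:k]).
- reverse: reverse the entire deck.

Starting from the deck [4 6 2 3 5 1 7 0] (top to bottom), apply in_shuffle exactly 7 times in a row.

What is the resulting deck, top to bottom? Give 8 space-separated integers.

After op 1 (in_shuffle): [5 4 1 6 7 2 0 3]
After op 2 (in_shuffle): [7 5 2 4 0 1 3 6]
After op 3 (in_shuffle): [0 7 1 5 3 2 6 4]
After op 4 (in_shuffle): [3 0 2 7 6 1 4 5]
After op 5 (in_shuffle): [6 3 1 0 4 2 5 7]
After op 6 (in_shuffle): [4 6 2 3 5 1 7 0]
After op 7 (in_shuffle): [5 4 1 6 7 2 0 3]

Answer: 5 4 1 6 7 2 0 3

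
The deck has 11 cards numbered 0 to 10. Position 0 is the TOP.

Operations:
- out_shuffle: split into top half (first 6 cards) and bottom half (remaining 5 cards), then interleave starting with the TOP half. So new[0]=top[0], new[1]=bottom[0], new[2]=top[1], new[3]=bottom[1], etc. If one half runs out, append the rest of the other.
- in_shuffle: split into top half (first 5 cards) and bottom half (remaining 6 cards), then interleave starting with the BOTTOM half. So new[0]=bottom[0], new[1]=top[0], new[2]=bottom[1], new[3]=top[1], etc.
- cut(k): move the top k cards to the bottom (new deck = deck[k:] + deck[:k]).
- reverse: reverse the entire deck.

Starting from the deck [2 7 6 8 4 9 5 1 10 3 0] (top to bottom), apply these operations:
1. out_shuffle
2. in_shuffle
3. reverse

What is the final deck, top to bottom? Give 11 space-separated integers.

After op 1 (out_shuffle): [2 5 7 1 6 10 8 3 4 0 9]
After op 2 (in_shuffle): [10 2 8 5 3 7 4 1 0 6 9]
After op 3 (reverse): [9 6 0 1 4 7 3 5 8 2 10]

Answer: 9 6 0 1 4 7 3 5 8 2 10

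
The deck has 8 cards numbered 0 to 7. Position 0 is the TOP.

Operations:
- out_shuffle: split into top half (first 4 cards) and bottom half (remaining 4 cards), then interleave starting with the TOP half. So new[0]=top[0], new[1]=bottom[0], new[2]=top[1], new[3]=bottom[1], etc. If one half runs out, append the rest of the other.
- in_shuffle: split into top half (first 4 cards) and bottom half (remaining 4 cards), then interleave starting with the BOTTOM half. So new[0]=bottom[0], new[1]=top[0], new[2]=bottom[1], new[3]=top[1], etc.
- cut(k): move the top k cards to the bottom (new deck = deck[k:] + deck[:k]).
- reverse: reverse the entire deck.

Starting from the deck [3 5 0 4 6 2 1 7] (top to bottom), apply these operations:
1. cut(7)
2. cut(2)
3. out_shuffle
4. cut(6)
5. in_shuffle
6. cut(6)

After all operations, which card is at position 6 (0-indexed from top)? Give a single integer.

After op 1 (cut(7)): [7 3 5 0 4 6 2 1]
After op 2 (cut(2)): [5 0 4 6 2 1 7 3]
After op 3 (out_shuffle): [5 2 0 1 4 7 6 3]
After op 4 (cut(6)): [6 3 5 2 0 1 4 7]
After op 5 (in_shuffle): [0 6 1 3 4 5 7 2]
After op 6 (cut(6)): [7 2 0 6 1 3 4 5]
Position 6: card 4.

Answer: 4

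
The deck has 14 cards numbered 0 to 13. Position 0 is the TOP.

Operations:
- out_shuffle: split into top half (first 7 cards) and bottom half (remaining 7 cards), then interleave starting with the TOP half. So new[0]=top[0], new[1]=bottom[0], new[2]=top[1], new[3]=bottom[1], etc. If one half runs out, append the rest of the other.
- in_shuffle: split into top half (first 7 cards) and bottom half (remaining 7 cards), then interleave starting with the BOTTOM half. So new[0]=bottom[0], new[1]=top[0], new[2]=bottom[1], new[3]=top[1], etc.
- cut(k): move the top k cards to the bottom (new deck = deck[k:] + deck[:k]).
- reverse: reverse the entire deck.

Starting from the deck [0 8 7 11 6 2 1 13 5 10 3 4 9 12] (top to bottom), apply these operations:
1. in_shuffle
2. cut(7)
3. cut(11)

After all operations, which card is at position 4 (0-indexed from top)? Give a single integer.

Answer: 4

Derivation:
After op 1 (in_shuffle): [13 0 5 8 10 7 3 11 4 6 9 2 12 1]
After op 2 (cut(7)): [11 4 6 9 2 12 1 13 0 5 8 10 7 3]
After op 3 (cut(11)): [10 7 3 11 4 6 9 2 12 1 13 0 5 8]
Position 4: card 4.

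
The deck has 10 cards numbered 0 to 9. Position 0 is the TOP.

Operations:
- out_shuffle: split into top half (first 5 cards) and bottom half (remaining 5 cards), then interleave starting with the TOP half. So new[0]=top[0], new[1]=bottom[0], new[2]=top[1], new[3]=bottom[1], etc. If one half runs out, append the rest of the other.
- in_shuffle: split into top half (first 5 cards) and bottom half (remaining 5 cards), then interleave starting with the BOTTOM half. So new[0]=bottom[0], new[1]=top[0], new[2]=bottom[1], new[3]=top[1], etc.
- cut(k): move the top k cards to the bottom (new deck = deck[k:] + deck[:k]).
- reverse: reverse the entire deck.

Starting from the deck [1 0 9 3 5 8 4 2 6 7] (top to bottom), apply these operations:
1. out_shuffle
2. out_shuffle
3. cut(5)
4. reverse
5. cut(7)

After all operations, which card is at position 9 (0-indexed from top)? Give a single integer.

After op 1 (out_shuffle): [1 8 0 4 9 2 3 6 5 7]
After op 2 (out_shuffle): [1 2 8 3 0 6 4 5 9 7]
After op 3 (cut(5)): [6 4 5 9 7 1 2 8 3 0]
After op 4 (reverse): [0 3 8 2 1 7 9 5 4 6]
After op 5 (cut(7)): [5 4 6 0 3 8 2 1 7 9]
Position 9: card 9.

Answer: 9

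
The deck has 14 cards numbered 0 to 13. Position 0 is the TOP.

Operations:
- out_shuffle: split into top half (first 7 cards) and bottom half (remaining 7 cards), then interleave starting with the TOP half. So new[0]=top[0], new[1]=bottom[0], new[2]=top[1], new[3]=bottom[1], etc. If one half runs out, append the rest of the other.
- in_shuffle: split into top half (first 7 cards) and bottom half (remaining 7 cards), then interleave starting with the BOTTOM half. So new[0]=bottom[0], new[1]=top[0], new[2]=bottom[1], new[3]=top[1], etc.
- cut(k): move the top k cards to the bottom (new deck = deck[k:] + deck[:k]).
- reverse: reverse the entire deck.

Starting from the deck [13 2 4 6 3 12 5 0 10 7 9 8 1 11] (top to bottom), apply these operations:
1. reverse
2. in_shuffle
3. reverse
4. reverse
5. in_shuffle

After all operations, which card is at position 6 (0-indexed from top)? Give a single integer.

Answer: 2

Derivation:
After op 1 (reverse): [11 1 8 9 7 10 0 5 12 3 6 4 2 13]
After op 2 (in_shuffle): [5 11 12 1 3 8 6 9 4 7 2 10 13 0]
After op 3 (reverse): [0 13 10 2 7 4 9 6 8 3 1 12 11 5]
After op 4 (reverse): [5 11 12 1 3 8 6 9 4 7 2 10 13 0]
After op 5 (in_shuffle): [9 5 4 11 7 12 2 1 10 3 13 8 0 6]
Position 6: card 2.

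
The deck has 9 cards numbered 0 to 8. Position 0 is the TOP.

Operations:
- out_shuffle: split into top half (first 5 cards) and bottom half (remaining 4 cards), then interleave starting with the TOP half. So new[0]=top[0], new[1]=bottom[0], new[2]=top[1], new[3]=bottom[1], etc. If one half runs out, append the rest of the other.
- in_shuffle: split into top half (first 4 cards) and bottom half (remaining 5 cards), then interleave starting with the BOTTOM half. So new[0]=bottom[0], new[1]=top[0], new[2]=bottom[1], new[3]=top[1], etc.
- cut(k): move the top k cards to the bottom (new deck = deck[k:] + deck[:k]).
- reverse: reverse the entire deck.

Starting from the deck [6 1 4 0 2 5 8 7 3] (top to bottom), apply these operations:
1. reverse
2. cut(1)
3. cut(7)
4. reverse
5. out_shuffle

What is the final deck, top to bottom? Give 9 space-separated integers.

Answer: 1 8 4 7 0 3 2 6 5

Derivation:
After op 1 (reverse): [3 7 8 5 2 0 4 1 6]
After op 2 (cut(1)): [7 8 5 2 0 4 1 6 3]
After op 3 (cut(7)): [6 3 7 8 5 2 0 4 1]
After op 4 (reverse): [1 4 0 2 5 8 7 3 6]
After op 5 (out_shuffle): [1 8 4 7 0 3 2 6 5]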